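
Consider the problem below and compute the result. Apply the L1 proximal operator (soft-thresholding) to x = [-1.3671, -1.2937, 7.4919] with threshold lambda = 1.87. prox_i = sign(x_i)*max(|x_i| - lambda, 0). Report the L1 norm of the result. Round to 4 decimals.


Soft-thresholding with lambda = 1.87:
prox(-1.3671) = sign(-1.3671)*max(|-1.3671| - 1.87, 0) = 0.0
prox(-1.2937) = sign(-1.2937)*max(|-1.2937| - 1.87, 0) = 0.0
prox(7.4919) = sign(7.4919)*max(|7.4919| - 1.87, 0) = 5.6219
prox(x) = [0.0, 0.0, 5.6219]
||prox(x)||_1 = 0.0 + 0.0 + 5.6219 = 5.6219


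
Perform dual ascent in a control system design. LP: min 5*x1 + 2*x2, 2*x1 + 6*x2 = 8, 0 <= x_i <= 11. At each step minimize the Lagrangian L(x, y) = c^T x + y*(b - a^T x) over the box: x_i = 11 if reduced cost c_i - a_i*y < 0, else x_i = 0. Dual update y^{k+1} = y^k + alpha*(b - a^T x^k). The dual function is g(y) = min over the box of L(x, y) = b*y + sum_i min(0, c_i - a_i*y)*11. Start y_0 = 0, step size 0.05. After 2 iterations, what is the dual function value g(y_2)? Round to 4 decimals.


Dual ascent for LP: min 5*x1 + 2*x2, 2*x1 + 6*x2 = 8, 0 <= x_i <= 11
Step 1: y^k = 0.0, reduced costs: (5.0, 2.0)
  x^k = (0.0, 0.0), subgradient = b - a^T x = 8.0
  y^{k+1} = 0.0 + 0.05*8.0 = 0.4
Step 2: y^k = 0.4, reduced costs: (4.2, -0.4)
  x^k = (0.0, 11.0), subgradient = b - a^T x = -58.0
  y^{k+1} = 0.4 + 0.05*-58.0 = -2.5
Dual objective at y_2 = -2.5: reduced costs (10.0, 17.0), box minimizer x = (0.0, 0.0)
g(y_2) = b*y + (c1 - a1*y)*x1 + (c2 - a2*y)*x2 = 8*(-2.5) + 10.0*0.0 + 17.0*0.0 = -20.0 + 0.0 + 0.0 = -20.0


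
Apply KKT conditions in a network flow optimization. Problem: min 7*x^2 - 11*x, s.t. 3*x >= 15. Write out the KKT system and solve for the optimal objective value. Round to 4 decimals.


Step 1: Try lambda = 0 (constraint inactive).
x_unc = 11/(2*7) = 0.7857
Check: 3*0.7857 = 2.3571 < 15 -- violated!
Step 2: Constraint must be active: 3*x = 15
x* = 15/3 = 5.0
lambda = (2*7*5.0 - 11)/3 = 19.6667
Step 3: Compute optimal value.
f(x*) = 7*5.0^2 - 11*5.0 = 120.0


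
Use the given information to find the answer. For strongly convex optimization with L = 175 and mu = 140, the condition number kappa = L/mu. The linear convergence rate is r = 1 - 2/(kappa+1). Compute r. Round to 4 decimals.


Step 1: Compute the condition number.
kappa = L/mu = 175/140 = 1.25
Step 2: Compute the convergence rate.
r = 1 - 2/(kappa + 1) = 1 - 2*mu/(L + mu) = (L - mu)/(L + mu) = 35/315 = 0.1111


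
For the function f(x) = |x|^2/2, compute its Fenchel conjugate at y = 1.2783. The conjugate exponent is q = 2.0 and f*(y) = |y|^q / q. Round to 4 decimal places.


The conjugate exponent q satisfies 1/p + 1/q = 1.
p = 2, so q = 2/(2 - 1) = 2.0
|y|^q = 1.2783^2.0 = 1.6341
f*(1.2783) = 1.6341 / 2.0 = 0.817


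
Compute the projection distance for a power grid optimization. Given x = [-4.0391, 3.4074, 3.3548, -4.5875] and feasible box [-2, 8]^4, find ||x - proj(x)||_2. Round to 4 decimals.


Project each component onto [-2, 8].
clip(-4.0391) = -2.0, clip(3.4074) = 3.4074, clip(3.3548) = 3.3548, clip(-4.5875) = -2.0
Projection = [-2.0, 3.4074, 3.3548, -2.0]
Squared diffs: [4.1579, 0.0, 0.0, 6.6952]
Distance = sqrt(10.8531) = 3.2944


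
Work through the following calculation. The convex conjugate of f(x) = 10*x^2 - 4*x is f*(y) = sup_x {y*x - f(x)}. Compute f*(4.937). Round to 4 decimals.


f*(y) = sup_x {y*x - a*x^2 - b*x} = sup_x {(y-b)*x - a*x^2}
FOC: (y - b) - 2a*x = 0 => x* = (y - b)/(2a)
x* = (4.937 + 4)/(2*10) = 0.4469
f*(4.937) = (y-b)^2/(4a) = (4.937 + 4)^2/(4*10)
= 79.87/40 = 1.9967


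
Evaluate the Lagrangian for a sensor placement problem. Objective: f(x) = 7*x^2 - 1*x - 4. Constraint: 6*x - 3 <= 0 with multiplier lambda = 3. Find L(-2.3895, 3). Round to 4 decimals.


Step 1: Evaluate f(x).
f(-2.3895) = 7*(-2.3895)^2 - 1*(-2.3895) - 4 = 38.3575
Step 2: Evaluate g(x).
g(-2.3895) = 6*-2.3895 - 3 = -17.337
Step 3: Compute Lagrangian.
L = 38.3575 + 3*-17.337 = -13.6535


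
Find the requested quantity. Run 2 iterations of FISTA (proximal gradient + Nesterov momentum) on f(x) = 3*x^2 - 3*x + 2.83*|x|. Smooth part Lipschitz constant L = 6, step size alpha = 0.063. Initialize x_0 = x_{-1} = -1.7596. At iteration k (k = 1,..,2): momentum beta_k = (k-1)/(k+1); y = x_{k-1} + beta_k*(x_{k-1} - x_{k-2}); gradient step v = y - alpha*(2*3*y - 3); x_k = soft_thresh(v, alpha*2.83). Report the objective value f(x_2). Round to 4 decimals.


FISTA on f(x) = 3*x^2 - 3*x + 2.83*|x|
L = 6, alpha = 0.063
Iteration 1: beta = 0.0, y = -1.7596 + 0.0*(-1.7596 + 1.7596) = -1.7596
  grad(y) = -13.5576, v = y - alpha*grad = -0.9055
  prox(v) = soft_thresh(-0.9055, 0.1783) = -0.7272
Iteration 2: beta = 0.3333, y = -0.7272 + 0.3333*(-0.7272 + 1.7596) = -0.383
  grad(y) = -5.2982, v = y - alpha*grad = -0.0493
  prox(v) = soft_thresh(-0.0493, 0.1783) = 0.0
f(x_2) = 3*0.0^2 - 3*0.0 + 2.83*|0.0| = 0.0


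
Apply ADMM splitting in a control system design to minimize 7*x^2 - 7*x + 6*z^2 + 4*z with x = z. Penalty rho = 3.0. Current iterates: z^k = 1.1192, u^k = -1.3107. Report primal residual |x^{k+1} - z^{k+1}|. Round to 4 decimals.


ADMM iteration with rho = 3.0, z^k = 1.1192, u^k = -1.3107
Step 1: x-update.
Minimize 7*x^2 - 7*x + (3.0/2)*(x - 1.1192 - 1.3107)^2
FOC: (2*7 + 3.0)*x = 7 + 3.0*(1.1192 + 1.3107)
x^{k+1} = 0.8406
Step 2: z-update.
Minimize 6*z^2 + 4*z + (3.0/2)*(0.8406 - z - 1.3107)^2
FOC: (2*6 + 3.0)*z = -4 + 3.0*(0.8406 - 1.3107)
z^{k+1} = -0.3607
Step 3: u-update.
u^{k+1} = -1.3107 + 0.8406 + 0.3607 = -0.1094
Step 4: Primal residual = |0.8406 + 0.3607| = 1.2013


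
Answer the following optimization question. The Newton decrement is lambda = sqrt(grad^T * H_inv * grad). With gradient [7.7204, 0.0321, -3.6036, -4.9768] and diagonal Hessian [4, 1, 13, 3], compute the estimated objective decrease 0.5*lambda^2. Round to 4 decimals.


Step 1: H is diagonal, so H^(-1) * g = [1.9301, 0.0321, -0.2772, -1.6589].
Step 2: g^T H^(-1) g = sum_i g_i^2 / H_ii
  = (7.7204)^2/4 + (0.0321)^2/1 + (-3.6036)^2/13 + (-4.9768)^2/3
  = 14.9011 + 0.001 + 0.9989 + 8.2562 = 24.1573
Step 3: Objective decrease = 0.5 * g^T H^(-1) g = 12.0786


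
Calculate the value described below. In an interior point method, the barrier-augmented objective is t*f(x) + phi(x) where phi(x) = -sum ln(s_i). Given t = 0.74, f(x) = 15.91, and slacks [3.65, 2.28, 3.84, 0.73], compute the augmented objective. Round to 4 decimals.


Step 1: Compute log-barrier.
ln values: [1.2947, 0.8242, 1.3455, -0.3147]
phi = -(1.2947 + 0.8242 + 1.3455 - 0.3147) = -3.1497
Step 2: Compute augmented objective.
t*f(x) = 0.74*15.91 = 11.7734
Total = 11.7734 - 3.1497 = 8.6237


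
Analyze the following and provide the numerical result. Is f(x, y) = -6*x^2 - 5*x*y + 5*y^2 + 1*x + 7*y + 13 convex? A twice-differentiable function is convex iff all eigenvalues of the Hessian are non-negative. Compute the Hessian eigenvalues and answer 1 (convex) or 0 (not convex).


The Hessian of f(x,y) = -6*x^2 - 5*x*y + 5*y^2 + 1*x + 7*y + 13 is:
H = [[-12, -5], [-5, 10]]
Trace = -12 + 10 = -2
Determinant = -12*10 - (-5)^2 = -145
Discriminant = (-2)^2 - 4*-145 = 584.0
Eigenvalues: lambda_1 = -13.083, lambda_2 = 11.083
The function is not convex.

0


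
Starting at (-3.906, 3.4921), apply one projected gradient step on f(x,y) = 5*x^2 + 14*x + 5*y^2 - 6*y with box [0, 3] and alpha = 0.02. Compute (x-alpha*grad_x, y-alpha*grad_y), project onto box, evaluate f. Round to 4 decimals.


Step 1: Compute gradient at (-3.906, 3.4921).
grad_x = 2*5*-3.906 + 14 = -25.06
grad_y = 2*5*3.4921 - 6 = 28.921
Step 2: Gradient step.
x_raw = -3.906 - 0.02*-25.06 = -3.4048
y_raw = 3.4921 - 0.02*28.921 = 2.9137
Step 3: Project onto [0, 3].
x_proj = clip(-3.4048) = 0.0
y_proj = clip(2.9137) = 2.9137
Step 4: Evaluate f.
f(0.0, 2.9137) = 24.9656


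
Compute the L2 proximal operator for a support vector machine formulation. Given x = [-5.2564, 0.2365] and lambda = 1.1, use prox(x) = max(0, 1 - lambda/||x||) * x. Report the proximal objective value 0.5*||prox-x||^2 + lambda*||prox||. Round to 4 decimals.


Step 1: Compute ||x||.
||x|| = 5.2617
Step 2: Compute scaling factor.
scale = max(0, 1 - 1.1/5.2617) = 0.7909
Step 3: prox(x) = [-4.1575, 0.1871]
||prox(x)|| = 4.1617
Step 4: Proximal objective.
0.5*||prox-x||^2 = 0.605
lambda*||prox|| = 4.5779
Total = 5.1829


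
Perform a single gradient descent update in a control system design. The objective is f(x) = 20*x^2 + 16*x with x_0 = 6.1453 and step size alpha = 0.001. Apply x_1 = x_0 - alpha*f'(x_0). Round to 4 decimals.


We compute the gradient at x_0 and apply the update.
f'(x) = 40*x + 16
f'(6.1453) = 40*6.1453 + 16 = 261.812
x_1 = 6.1453 - 0.001*261.812 = 5.8835


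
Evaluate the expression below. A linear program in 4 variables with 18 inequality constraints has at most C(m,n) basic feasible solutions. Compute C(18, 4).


Each vertex corresponds to some choice of n active constraints out of m, so the number of vertices is at most C(m, n) = m! / (n!(m-n)!).
m = 18, n = 4
Numerator: 18 * 17 * 16 * 15
Denominator: 4! = 24
C(18, 4) = 3060


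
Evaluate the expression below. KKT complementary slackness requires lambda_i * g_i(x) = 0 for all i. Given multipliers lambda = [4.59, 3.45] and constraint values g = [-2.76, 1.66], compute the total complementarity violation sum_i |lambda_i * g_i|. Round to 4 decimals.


KKT complementary slackness check:
lambda_1 * g_1 = 4.59 * -2.76 = -12.6684
lambda_2 * g_2 = 3.45 * 1.66 = 5.727
Total violation = 12.6684 + 5.727 = 18.3954


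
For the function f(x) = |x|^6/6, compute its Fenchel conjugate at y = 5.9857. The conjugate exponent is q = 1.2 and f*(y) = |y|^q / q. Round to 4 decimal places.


The conjugate exponent q satisfies 1/p + 1/q = 1.
p = 6, so q = 6/(6 - 1) = 1.2
|y|^q = 5.9857^1.2 = 8.5613
f*(5.9857) = 8.5613 / 1.2 = 7.1344


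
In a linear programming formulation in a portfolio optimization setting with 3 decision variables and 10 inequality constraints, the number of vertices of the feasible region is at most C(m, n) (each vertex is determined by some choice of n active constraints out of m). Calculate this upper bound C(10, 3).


Each vertex corresponds to some choice of n active constraints out of m, so the number of vertices is at most C(m, n) = m! / (n!(m-n)!).
m = 10, n = 3
Numerator: 10 * 9 * 8
Denominator: 3! = 6
C(10, 3) = 120


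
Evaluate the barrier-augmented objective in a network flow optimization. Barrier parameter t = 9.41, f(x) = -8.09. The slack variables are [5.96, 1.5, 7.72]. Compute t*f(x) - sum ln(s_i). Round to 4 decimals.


Step 1: Compute log-barrier.
ln values: [1.7851, 0.4055, 2.0438]
phi = -(1.7851 + 0.4055 + 2.0438) = -4.2343
Step 2: Compute augmented objective.
t*f(x) = 9.41*-8.09 = -76.1269
Total = -76.1269 - 4.2343 = -80.3612


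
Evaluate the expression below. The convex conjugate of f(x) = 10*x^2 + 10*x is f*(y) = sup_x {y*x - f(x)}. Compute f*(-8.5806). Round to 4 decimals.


f*(y) = sup_x {y*x - a*x^2 - b*x} = sup_x {(y-b)*x - a*x^2}
FOC: (y - b) - 2a*x = 0 => x* = (y - b)/(2a)
x* = (-8.5806 - 10)/(2*10) = -0.929
f*(-8.5806) = (y-b)^2/(4a) = (-8.5806 - 10)^2/(4*10)
= 345.2387/40 = 8.631


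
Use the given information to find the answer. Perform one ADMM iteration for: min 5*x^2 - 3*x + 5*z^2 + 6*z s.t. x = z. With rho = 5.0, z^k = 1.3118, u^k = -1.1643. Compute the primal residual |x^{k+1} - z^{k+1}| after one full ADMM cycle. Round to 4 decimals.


ADMM iteration with rho = 5.0, z^k = 1.3118, u^k = -1.1643
Step 1: x-update.
Minimize 5*x^2 - 3*x + (5.0/2)*(x - 1.3118 - 1.1643)^2
FOC: (2*5 + 5.0)*x = 3 + 5.0*(1.3118 + 1.1643)
x^{k+1} = 1.0254
Step 2: z-update.
Minimize 5*z^2 + 6*z + (5.0/2)*(1.0254 - z - 1.1643)^2
FOC: (2*5 + 5.0)*z = -6 + 5.0*(1.0254 - 1.1643)
z^{k+1} = -0.4463
Step 3: u-update.
u^{k+1} = -1.1643 + 1.0254 + 0.4463 = 0.3074
Step 4: Primal residual = |1.0254 + 0.4463| = 1.4717


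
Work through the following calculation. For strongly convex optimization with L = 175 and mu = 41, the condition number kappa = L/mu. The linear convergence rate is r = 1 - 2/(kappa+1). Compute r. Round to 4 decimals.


Step 1: Compute the condition number.
kappa = L/mu = 175/41 = 4.2683
Step 2: Compute the convergence rate.
r = 1 - 2/(kappa + 1) = 1 - 2*mu/(L + mu) = (L - mu)/(L + mu) = 134/216 = 0.6204


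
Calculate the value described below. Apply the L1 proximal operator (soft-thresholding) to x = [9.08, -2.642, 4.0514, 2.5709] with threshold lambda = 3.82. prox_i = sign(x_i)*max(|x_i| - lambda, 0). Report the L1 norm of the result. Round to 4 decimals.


Soft-thresholding with lambda = 3.82:
prox(9.08) = sign(9.08)*max(|9.08| - 3.82, 0) = 5.26
prox(-2.642) = sign(-2.642)*max(|-2.642| - 3.82, 0) = 0.0
prox(4.0514) = sign(4.0514)*max(|4.0514| - 3.82, 0) = 0.2314
prox(2.5709) = sign(2.5709)*max(|2.5709| - 3.82, 0) = 0.0
prox(x) = [5.26, 0.0, 0.2314, 0.0]
||prox(x)||_1 = 5.26 + 0.0 + 0.2314 + 0.0 = 5.4914


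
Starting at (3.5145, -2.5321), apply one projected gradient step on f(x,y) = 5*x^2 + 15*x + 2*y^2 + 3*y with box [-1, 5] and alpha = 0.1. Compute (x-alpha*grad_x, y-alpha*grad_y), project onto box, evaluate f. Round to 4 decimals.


Step 1: Compute gradient at (3.5145, -2.5321).
grad_x = 2*5*3.5145 + 15 = 50.145
grad_y = 2*2*-2.5321 + 3 = -7.1284
Step 2: Gradient step.
x_raw = 3.5145 - 0.1*50.145 = -1.5
y_raw = -2.5321 - 0.1*-7.1284 = -1.8193
Step 3: Project onto [-1, 5].
x_proj = clip(-1.5) = -1.0
y_proj = clip(-1.8193) = -1.0
Step 4: Evaluate f.
f(-1.0, -1.0) = -11.0


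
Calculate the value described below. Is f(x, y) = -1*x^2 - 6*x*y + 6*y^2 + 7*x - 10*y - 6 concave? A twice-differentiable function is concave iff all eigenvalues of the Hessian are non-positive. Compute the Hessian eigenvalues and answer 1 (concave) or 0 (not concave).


The Hessian of f(x,y) = -1*x^2 - 6*x*y + 6*y^2 + 7*x - 10*y - 6 is:
H = [[-2, -6], [-6, 12]]
Trace = -2 + 12 = 10
Determinant = -2*12 - (-6)^2 = -60
Discriminant = (10)^2 - 4*-60 = 340.0
Eigenvalues: lambda_1 = -4.2195, lambda_2 = 14.2195
The function is not concave.

0


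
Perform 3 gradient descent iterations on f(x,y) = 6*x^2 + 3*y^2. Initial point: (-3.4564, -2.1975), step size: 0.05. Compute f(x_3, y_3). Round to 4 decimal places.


Gradient descent on f(x,y) = 6*x^2 + 3*y^2.
Starting point: (-3.4564, -2.1975), alpha = 0.05
Step 1: grad_x = 2*6*-3.4564 = -41.4768, grad_y = 2*3*-2.1975 = -13.185
  x_1 = -3.4564 - 0.05*-41.4768 = -1.3826
  y_1 = -2.1975 - 0.05*-13.185 = -1.5383
Step 2: grad_x = 2*6*-1.3826 = -16.5907, grad_y = 2*3*-1.5383 = -9.2295
  x_2 = -1.3826 - 0.05*-16.5907 = -0.553
  y_2 = -1.5383 - 0.05*-9.2295 = -1.0768
Step 3: grad_x = 2*6*-0.553 = -6.6363, grad_y = 2*3*-1.0768 = -6.4607
  x_3 = -0.553 - 0.05*-6.6363 = -0.2212
  y_3 = -1.0768 - 0.05*-6.4607 = -0.7537
f(-0.2212, -0.7537) = 6*(-0.2212)^2 + 3*(-0.7537)^2 = 1.998


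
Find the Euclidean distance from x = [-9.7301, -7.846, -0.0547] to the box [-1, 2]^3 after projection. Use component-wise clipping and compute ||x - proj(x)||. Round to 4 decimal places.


Project each component onto [-1, 2].
clip(-9.7301) = -1.0, clip(-7.846) = -1.0, clip(-0.0547) = -0.0547
Projection = [-1.0, -1.0, -0.0547]
Squared diffs: [76.2146, 46.8677, 0.0]
Distance = sqrt(123.0823) = 11.0942


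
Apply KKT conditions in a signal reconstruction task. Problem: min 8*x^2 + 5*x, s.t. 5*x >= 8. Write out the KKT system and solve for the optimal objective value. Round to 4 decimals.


Step 1: Try lambda = 0 (constraint inactive).
x_unc = -5/(2*8) = -0.3125
Check: 5*-0.3125 = -1.5625 < 8 -- violated!
Step 2: Constraint must be active: 5*x = 8
x* = 8/5 = 1.6
lambda = (2*8*1.6 + 5)/5 = 6.12
Step 3: Compute optimal value.
f(x*) = 8*1.6^2 + 5*1.6 = 28.48


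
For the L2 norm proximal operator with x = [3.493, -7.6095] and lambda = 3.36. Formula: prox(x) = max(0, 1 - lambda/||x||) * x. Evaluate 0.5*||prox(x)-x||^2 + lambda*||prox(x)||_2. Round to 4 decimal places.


Step 1: Compute ||x||.
||x|| = 8.3729
Step 2: Compute scaling factor.
scale = max(0, 1 - 3.36/8.3729) = 0.5987
Step 3: prox(x) = [2.0913, -4.5559]
||prox(x)|| = 5.0129
Step 4: Proximal objective.
0.5*||prox-x||^2 = 5.6448
lambda*||prox|| = 16.8433
Total = 22.4882


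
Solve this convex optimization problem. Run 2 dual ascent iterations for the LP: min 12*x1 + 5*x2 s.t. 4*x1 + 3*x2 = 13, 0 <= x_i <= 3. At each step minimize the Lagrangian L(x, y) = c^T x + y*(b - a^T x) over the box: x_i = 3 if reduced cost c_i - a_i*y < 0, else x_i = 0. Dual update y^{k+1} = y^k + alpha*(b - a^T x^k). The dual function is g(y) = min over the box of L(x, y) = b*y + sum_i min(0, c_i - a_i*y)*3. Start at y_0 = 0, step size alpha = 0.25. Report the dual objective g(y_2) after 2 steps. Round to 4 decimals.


Dual ascent for LP: min 12*x1 + 5*x2, 4*x1 + 3*x2 = 13, 0 <= x_i <= 3
Step 1: y^k = 0.0, reduced costs: (12.0, 5.0)
  x^k = (0.0, 0.0), subgradient = b - a^T x = 13.0
  y^{k+1} = 0.0 + 0.25*13.0 = 3.25
Step 2: y^k = 3.25, reduced costs: (-1.0, -4.75)
  x^k = (3.0, 3.0), subgradient = b - a^T x = -8.0
  y^{k+1} = 3.25 + 0.25*-8.0 = 1.25
Dual objective at y_2 = 1.25: reduced costs (7.0, 1.25), box minimizer x = (0.0, 0.0)
g(y_2) = b*y + (c1 - a1*y)*x1 + (c2 - a2*y)*x2 = 13*1.25 + 7.0*0.0 + 1.25*0.0 = 16.25 + 0.0 + 0.0 = 16.25


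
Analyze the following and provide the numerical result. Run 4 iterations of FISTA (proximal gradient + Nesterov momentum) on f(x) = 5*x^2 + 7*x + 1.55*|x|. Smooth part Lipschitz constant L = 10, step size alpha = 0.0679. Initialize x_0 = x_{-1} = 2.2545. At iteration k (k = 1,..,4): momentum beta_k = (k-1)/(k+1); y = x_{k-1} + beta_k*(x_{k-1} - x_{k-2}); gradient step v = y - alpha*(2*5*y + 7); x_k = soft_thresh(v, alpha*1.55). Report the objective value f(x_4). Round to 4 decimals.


FISTA on f(x) = 5*x^2 + 7*x + 1.55*|x|
L = 10, alpha = 0.0679
Iteration 1: beta = 0.0, y = 2.2545 + 0.0*(2.2545 - 2.2545) = 2.2545
  grad(y) = 29.545, v = y - alpha*grad = 0.2484
  prox(v) = soft_thresh(0.2484, 0.1052) = 0.1431
Iteration 2: beta = 0.3333, y = 0.1431 + 0.3333*(0.1431 - 2.2545) = -0.5606
  grad(y) = 1.3937, v = y - alpha*grad = -0.6553
  prox(v) = soft_thresh(-0.6553, 0.1052) = -0.55
Iteration 3: beta = 0.5, y = -0.55 + 0.5*(-0.55 - 0.1431) = -0.8966
  grad(y) = -1.966, v = y - alpha*grad = -0.7631
  prox(v) = soft_thresh(-0.7631, 0.1052) = -0.6579
Iteration 4: beta = 0.6, y = -0.6579 + 0.6*(-0.6579 + 0.55) = -0.7226
  grad(y) = -0.2257, v = y - alpha*grad = -0.7072
  prox(v) = soft_thresh(-0.7072, 0.1052) = -0.602
f(x_4) = 5*(-0.602)^2 + 7*(-0.602) + 1.55*|-0.602| = -1.4689


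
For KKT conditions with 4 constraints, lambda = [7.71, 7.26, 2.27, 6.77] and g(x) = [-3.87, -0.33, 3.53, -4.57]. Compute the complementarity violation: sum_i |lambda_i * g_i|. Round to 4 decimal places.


KKT complementary slackness check:
lambda_1 * g_1 = 7.71 * -3.87 = -29.8377
lambda_2 * g_2 = 7.26 * -0.33 = -2.3958
lambda_3 * g_3 = 2.27 * 3.53 = 8.0131
lambda_4 * g_4 = 6.77 * -4.57 = -30.9389
Total violation = 29.8377 + 2.3958 + 8.0131 + 30.9389 = 71.1855


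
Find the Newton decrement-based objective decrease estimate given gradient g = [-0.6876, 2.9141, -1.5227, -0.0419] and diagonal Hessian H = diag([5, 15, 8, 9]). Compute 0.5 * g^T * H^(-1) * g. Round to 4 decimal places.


Step 1: H is diagonal, so H^(-1) * g = [-0.1375, 0.1943, -0.1903, -0.0047].
Step 2: g^T H^(-1) g = sum_i g_i^2 / H_ii
  = (-0.6876)^2/5 + (2.9141)^2/15 + (-1.5227)^2/8 + (-0.0419)^2/9
  = 0.0946 + 0.5661 + 0.2898 + 0.0002 = 0.9507
Step 3: Objective decrease = 0.5 * g^T H^(-1) g = 0.4754


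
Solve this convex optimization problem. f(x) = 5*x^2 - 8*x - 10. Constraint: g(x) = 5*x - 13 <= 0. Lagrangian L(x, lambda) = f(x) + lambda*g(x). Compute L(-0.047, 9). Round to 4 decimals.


Step 1: Evaluate f(x).
f(-0.047) = 5*(-0.047)^2 - 8*(-0.047) - 10 = -9.613
Step 2: Evaluate g(x).
g(-0.047) = 5*-0.047 - 13 = -13.235
Step 3: Compute Lagrangian.
L = -9.613 + 9*-13.235 = -128.728


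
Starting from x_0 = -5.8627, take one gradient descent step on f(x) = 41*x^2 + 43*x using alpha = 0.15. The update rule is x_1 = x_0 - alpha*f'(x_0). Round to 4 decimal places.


We compute the gradient at x_0 and apply the update.
f'(x) = 82*x + 43
f'(-5.8627) = 82*-5.8627 + 43 = -437.7414
x_1 = -5.8627 - 0.15*-437.7414 = 59.7985


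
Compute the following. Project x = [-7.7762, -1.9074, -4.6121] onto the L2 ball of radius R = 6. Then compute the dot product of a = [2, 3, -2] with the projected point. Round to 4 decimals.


Step 1: Compute ||x|| (intermediates to 6 decimals).
||x|| = sqrt((-7.7762)^2 + (-1.9074)^2 + (-4.6121)^2) = 9.240072
Step 2: Project.
Since ||x|| > R, scale = R/||x|| = 6/9.240072 = 0.649346, proj(x) = scale * x
proj(x) = [-5.049444, -1.238563, -2.994849]
Step 3: Dot product.
a^T * proj(x) = 2*(-5.049444) + 3*(-1.238563) - 2*(-2.994849) = -7.8249


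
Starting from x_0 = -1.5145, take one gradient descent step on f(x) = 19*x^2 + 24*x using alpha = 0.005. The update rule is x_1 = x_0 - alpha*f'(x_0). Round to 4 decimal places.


We compute the gradient at x_0 and apply the update.
f'(x) = 38*x + 24
f'(-1.5145) = 38*-1.5145 + 24 = -33.551
x_1 = -1.5145 - 0.005*-33.551 = -1.3467


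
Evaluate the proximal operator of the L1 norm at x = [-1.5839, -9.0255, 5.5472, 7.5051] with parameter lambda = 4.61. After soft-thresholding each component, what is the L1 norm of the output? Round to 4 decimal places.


Soft-thresholding with lambda = 4.61:
prox(-1.5839) = sign(-1.5839)*max(|-1.5839| - 4.61, 0) = 0.0
prox(-9.0255) = sign(-9.0255)*max(|-9.0255| - 4.61, 0) = -4.4155
prox(5.5472) = sign(5.5472)*max(|5.5472| - 4.61, 0) = 0.9372
prox(7.5051) = sign(7.5051)*max(|7.5051| - 4.61, 0) = 2.8951
prox(x) = [0.0, -4.4155, 0.9372, 2.8951]
||prox(x)||_1 = 0.0 + 4.4155 + 0.9372 + 2.8951 = 8.2478


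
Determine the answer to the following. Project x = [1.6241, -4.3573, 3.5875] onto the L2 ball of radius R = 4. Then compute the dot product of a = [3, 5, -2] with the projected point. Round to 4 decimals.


Step 1: Compute ||x|| (intermediates to 6 decimals).
||x|| = sqrt(1.6241^2 + (-4.3573)^2 + 3.5875^2) = 5.873153
Step 2: Project.
Since ||x|| > R, scale = R/||x|| = 4/5.873153 = 0.681065, proj(x) = scale * x
proj(x) = [1.106118, -2.967605, 2.443321]
Step 3: Dot product.
a^T * proj(x) = 3*1.106118 + 5*(-2.967605) - 2*2.443321 = -16.4063


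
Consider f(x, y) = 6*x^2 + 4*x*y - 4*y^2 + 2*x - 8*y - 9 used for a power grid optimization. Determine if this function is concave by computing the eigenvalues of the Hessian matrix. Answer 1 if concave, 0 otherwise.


The Hessian of f(x,y) = 6*x^2 + 4*x*y - 4*y^2 + 2*x - 8*y - 9 is:
H = [[12, 4], [4, -8]]
Trace = 12 - 8 = 4
Determinant = 12*-8 - (4)^2 = -112
Discriminant = (4)^2 - 4*-112 = 464.0
Eigenvalues: lambda_1 = -8.7703, lambda_2 = 12.7703
The function is not concave.

0


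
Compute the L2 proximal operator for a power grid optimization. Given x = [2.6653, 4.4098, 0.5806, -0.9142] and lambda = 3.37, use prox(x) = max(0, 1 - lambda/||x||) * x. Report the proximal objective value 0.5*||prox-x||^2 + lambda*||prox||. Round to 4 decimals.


Step 1: Compute ||x||.
||x|| = 5.2653
Step 2: Compute scaling factor.
scale = max(0, 1 - 3.37/5.2653) = 0.36
Step 3: prox(x) = [0.9594, 1.5873, 0.209, -0.3291]
||prox(x)|| = 1.8953
Step 4: Proximal objective.
0.5*||prox-x||^2 = 5.6785
lambda*||prox|| = 6.3872
Total = 12.0655


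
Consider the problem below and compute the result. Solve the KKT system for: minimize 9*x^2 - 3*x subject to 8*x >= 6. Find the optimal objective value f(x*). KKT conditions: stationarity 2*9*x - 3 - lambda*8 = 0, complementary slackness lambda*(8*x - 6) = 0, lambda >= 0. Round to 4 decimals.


Step 1: Try lambda = 0 (constraint inactive).
x_unc = 3/(2*9) = 0.1667
Check: 8*0.1667 = 1.3336 < 6 -- violated!
Step 2: Constraint must be active: 8*x = 6
x* = 6/8 = 0.75
lambda = (2*9*0.75 - 3)/8 = 1.3125
Step 3: Compute optimal value.
f(x*) = 9*0.75^2 - 3*0.75 = 2.8125


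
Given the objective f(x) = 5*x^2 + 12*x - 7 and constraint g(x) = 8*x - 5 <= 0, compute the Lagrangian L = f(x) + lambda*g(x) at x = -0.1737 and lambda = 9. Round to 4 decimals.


Step 1: Evaluate f(x).
f(-0.1737) = 5*(-0.1737)^2 + 12*(-0.1737) - 7 = -8.9335
Step 2: Evaluate g(x).
g(-0.1737) = 8*-0.1737 - 5 = -6.3896
Step 3: Compute Lagrangian.
L = -8.9335 + 9*-6.3896 = -66.4399


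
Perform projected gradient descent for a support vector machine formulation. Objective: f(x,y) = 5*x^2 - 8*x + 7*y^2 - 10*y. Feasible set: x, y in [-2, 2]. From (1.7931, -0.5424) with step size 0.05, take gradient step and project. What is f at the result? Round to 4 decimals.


Step 1: Compute gradient at (1.7931, -0.5424).
grad_x = 2*5*1.7931 - 8 = 9.931
grad_y = 2*7*-0.5424 - 10 = -17.5936
Step 2: Gradient step.
x_raw = 1.7931 - 0.05*9.931 = 1.2966
y_raw = -0.5424 - 0.05*-17.5936 = 0.3373
Step 3: Project onto [-2, 2].
x_proj = clip(1.2966) = 1.2966
y_proj = clip(0.3373) = 0.3373
Step 4: Evaluate f.
f(1.2966, 0.3373) = -4.5437


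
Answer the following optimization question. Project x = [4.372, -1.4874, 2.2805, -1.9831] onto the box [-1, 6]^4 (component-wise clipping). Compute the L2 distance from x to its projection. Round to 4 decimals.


Project each component onto [-1, 6].
clip(4.372) = 4.372, clip(-1.4874) = -1.0, clip(2.2805) = 2.2805, clip(-1.9831) = -1.0
Projection = [4.372, -1.0, 2.2805, -1.0]
Squared diffs: [0.0, 0.2376, 0.0, 0.9665]
Distance = sqrt(1.2041) = 1.0973


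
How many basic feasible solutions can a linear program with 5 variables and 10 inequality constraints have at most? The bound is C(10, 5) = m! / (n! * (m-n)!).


Each vertex corresponds to some choice of n active constraints out of m, so the number of vertices is at most C(m, n) = m! / (n!(m-n)!).
m = 10, n = 5
Numerator: 10 * 9 * 8 * 7 * 6
Denominator: 5! = 120
C(10, 5) = 252


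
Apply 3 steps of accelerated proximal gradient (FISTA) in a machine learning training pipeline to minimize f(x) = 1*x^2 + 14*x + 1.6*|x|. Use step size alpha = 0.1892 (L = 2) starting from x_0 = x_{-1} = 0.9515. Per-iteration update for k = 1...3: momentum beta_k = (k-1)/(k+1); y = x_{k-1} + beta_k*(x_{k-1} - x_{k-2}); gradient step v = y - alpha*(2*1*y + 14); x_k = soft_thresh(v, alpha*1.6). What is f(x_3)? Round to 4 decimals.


FISTA on f(x) = 1*x^2 + 14*x + 1.6*|x|
L = 2, alpha = 0.1892
Iteration 1: beta = 0.0, y = 0.9515 + 0.0*(0.9515 - 0.9515) = 0.9515
  grad(y) = 15.903, v = y - alpha*grad = -2.0573
  prox(v) = soft_thresh(-2.0573, 0.3027) = -1.7546
Iteration 2: beta = 0.3333, y = -1.7546 + 0.3333*(-1.7546 - 0.9515) = -2.6567
  grad(y) = 8.6867, v = y - alpha*grad = -4.3002
  prox(v) = soft_thresh(-4.3002, 0.3027) = -3.9975
Iteration 3: beta = 0.5, y = -3.9975 + 0.5*(-3.9975 + 1.7546) = -5.1189
  grad(y) = 3.7622, v = y - alpha*grad = -5.8307
  prox(v) = soft_thresh(-5.8307, 0.3027) = -5.528
f(x_3) = 1*(-5.528)^2 + 14*(-5.528) + 1.6*|-5.528| = -37.9884


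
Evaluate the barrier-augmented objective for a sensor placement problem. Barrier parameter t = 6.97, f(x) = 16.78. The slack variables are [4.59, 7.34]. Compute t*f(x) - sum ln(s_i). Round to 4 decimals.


Step 1: Compute log-barrier.
ln values: [1.5239, 1.9933]
phi = -(1.5239 + 1.9933) = -3.5172
Step 2: Compute augmented objective.
t*f(x) = 6.97*16.78 = 116.9566
Total = 116.9566 - 3.5172 = 113.4394


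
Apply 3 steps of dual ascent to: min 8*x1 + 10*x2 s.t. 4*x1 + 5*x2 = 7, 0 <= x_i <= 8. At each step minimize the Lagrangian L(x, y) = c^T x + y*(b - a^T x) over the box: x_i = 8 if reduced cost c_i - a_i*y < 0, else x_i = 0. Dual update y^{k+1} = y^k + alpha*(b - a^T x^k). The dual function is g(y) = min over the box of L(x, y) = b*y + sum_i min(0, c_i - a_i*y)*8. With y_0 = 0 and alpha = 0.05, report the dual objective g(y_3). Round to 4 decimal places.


Dual ascent for LP: min 8*x1 + 10*x2, 4*x1 + 5*x2 = 7, 0 <= x_i <= 8
Step 1: y^k = 0.0, reduced costs: (8.0, 10.0)
  x^k = (0.0, 0.0), subgradient = b - a^T x = 7.0
  y^{k+1} = 0.0 + 0.05*7.0 = 0.35
Step 2: y^k = 0.35, reduced costs: (6.6, 8.25)
  x^k = (0.0, 0.0), subgradient = b - a^T x = 7.0
  y^{k+1} = 0.35 + 0.05*7.0 = 0.7
Step 3: y^k = 0.7, reduced costs: (5.2, 6.5)
  x^k = (0.0, 0.0), subgradient = b - a^T x = 7.0
  y^{k+1} = 0.7 + 0.05*7.0 = 1.05
Dual objective at y_3 = 1.05: reduced costs (3.8, 4.75), box minimizer x = (0.0, 0.0)
g(y_3) = b*y + (c1 - a1*y)*x1 + (c2 - a2*y)*x2 = 7*1.05 + 3.8*0.0 + 4.75*0.0 = 7.35 + 0.0 + 0.0 = 7.35


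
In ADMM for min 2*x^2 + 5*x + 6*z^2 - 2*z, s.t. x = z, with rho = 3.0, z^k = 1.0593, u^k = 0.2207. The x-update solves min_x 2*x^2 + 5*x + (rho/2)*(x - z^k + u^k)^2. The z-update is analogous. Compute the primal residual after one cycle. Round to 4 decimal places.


ADMM iteration with rho = 3.0, z^k = 1.0593, u^k = 0.2207
Step 1: x-update.
Minimize 2*x^2 + 5*x + (3.0/2)*(x - 1.0593 + 0.2207)^2
FOC: (2*2 + 3.0)*x = -5 + 3.0*(1.0593 - 0.2207)
x^{k+1} = -0.3549
Step 2: z-update.
Minimize 6*z^2 - 2*z + (3.0/2)*(-0.3549 - z + 0.2207)^2
FOC: (2*6 + 3.0)*z = 2 + 3.0*(-0.3549 + 0.2207)
z^{k+1} = 0.1065
Step 3: u-update.
u^{k+1} = 0.2207 - 0.3549 - 0.1065 = -0.2407
Step 4: Primal residual = |-0.3549 - 0.1065| = 0.4614


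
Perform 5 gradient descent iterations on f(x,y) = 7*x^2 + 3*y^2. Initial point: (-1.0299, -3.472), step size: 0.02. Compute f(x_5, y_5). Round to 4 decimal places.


Gradient descent on f(x,y) = 7*x^2 + 3*y^2.
Starting point: (-1.0299, -3.472), alpha = 0.02
Step 1: grad_x = 2*7*-1.0299 = -14.4186, grad_y = 2*3*-3.472 = -20.832
  x_1 = -1.0299 - 0.02*-14.4186 = -0.7415
  y_1 = -3.472 - 0.02*-20.832 = -3.0554
Step 2: grad_x = 2*7*-0.7415 = -10.3814, grad_y = 2*3*-3.0554 = -18.3322
  x_2 = -0.7415 - 0.02*-10.3814 = -0.5339
  y_2 = -3.0554 - 0.02*-18.3322 = -2.6887
Step 3: grad_x = 2*7*-0.5339 = -7.4746, grad_y = 2*3*-2.6887 = -16.1323
  x_3 = -0.5339 - 0.02*-7.4746 = -0.3844
  y_3 = -2.6887 - 0.02*-16.1323 = -2.3661
Step 4: grad_x = 2*7*-0.3844 = -5.3817, grad_y = 2*3*-2.3661 = -14.1964
  x_4 = -0.3844 - 0.02*-5.3817 = -0.2768
  y_4 = -2.3661 - 0.02*-14.1964 = -2.0821
Step 5: grad_x = 2*7*-0.2768 = -3.8748, grad_y = 2*3*-2.0821 = -12.4929
  x_5 = -0.2768 - 0.02*-3.8748 = -0.1993
  y_5 = -2.0821 - 0.02*-12.4929 = -1.8323
f(-0.1993, -1.8323) = 7*(-0.1993)^2 + 3*(-1.8323)^2 = 10.3498


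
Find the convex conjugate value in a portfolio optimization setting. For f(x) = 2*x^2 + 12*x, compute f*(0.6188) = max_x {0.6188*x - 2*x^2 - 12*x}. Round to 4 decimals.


f*(y) = sup_x {y*x - a*x^2 - b*x} = sup_x {(y-b)*x - a*x^2}
FOC: (y - b) - 2a*x = 0 => x* = (y - b)/(2a)
x* = (0.6188 - 12)/(2*2) = -2.8453
f*(0.6188) = (y-b)^2/(4a) = (0.6188 - 12)^2/(4*2)
= 129.5317/8 = 16.1915


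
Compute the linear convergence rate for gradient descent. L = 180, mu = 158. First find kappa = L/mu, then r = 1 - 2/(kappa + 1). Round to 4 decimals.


Step 1: Compute the condition number.
kappa = L/mu = 180/158 = 1.1392
Step 2: Compute the convergence rate.
r = 1 - 2/(kappa + 1) = 1 - 2*mu/(L + mu) = (L - mu)/(L + mu) = 22/338 = 0.0651


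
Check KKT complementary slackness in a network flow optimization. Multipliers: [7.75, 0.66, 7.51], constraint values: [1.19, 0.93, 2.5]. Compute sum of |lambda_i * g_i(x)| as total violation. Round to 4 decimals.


KKT complementary slackness check:
lambda_1 * g_1 = 7.75 * 1.19 = 9.2225
lambda_2 * g_2 = 0.66 * 0.93 = 0.6138
lambda_3 * g_3 = 7.51 * 2.5 = 18.775
Total violation = 9.2225 + 0.6138 + 18.775 = 28.6113


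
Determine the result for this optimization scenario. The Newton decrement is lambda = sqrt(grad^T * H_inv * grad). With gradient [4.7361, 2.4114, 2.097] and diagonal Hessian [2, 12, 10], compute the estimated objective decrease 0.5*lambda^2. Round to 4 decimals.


Step 1: H is diagonal, so H^(-1) * g = [2.3681, 0.201, 0.2097].
Step 2: g^T H^(-1) g = sum_i g_i^2 / H_ii
  = (4.7361)^2/2 + (2.4114)^2/12 + (2.097)^2/10
  = 11.2153 + 0.4846 + 0.4397 = 12.1396
Step 3: Objective decrease = 0.5 * g^T H^(-1) g = 6.0698


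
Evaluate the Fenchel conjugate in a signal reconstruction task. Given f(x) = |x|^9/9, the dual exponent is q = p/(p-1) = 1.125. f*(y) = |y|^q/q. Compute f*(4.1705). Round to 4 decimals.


The conjugate exponent q satisfies 1/p + 1/q = 1.
p = 9, so q = 9/(9 - 1) = 1.125
|y|^q = 4.1705^1.125 = 4.9855
f*(4.1705) = 4.9855 / 1.125 = 4.4316


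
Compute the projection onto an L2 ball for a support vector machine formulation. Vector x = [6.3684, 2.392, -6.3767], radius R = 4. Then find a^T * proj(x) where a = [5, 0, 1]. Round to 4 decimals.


Step 1: Compute ||x|| (intermediates to 6 decimals).
||x|| = sqrt(6.3684^2 + 2.392^2 + (-6.3767)^2) = 9.324188
Step 2: Project.
Since ||x|| > R, scale = R/||x|| = 4/9.324188 = 0.428992, proj(x) = scale * x
proj(x) = [2.731993, 1.026149, -2.735553]
Step 3: Dot product.
a^T * proj(x) = 5*2.731993 + 0*1.026149 + 1*(-2.735553) = 10.9244


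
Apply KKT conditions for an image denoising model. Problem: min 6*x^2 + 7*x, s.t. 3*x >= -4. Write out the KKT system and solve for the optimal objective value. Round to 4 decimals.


Step 1: Try lambda = 0 (constraint inactive).
Stationarity: 2*6*x + 7 = 0
x* = -7/(2*6) = -7/12 = -0.5833 (rounded; the exact value -7/12 is used below)
Check constraint: 3*-0.5833 = -1.7499 >= -4 -- satisfied.
Step 2: Compute optimal value.
f(x*) = 6*(-7/12)^2 + 7*(-7/12) = -2.0417


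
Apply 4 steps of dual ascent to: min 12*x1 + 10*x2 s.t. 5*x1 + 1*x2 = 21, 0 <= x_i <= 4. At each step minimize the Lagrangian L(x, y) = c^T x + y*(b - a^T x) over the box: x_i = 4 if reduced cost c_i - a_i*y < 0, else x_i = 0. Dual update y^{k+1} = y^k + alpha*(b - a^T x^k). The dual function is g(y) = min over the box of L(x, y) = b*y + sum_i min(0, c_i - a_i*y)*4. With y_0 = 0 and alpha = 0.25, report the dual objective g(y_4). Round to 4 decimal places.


Dual ascent for LP: min 12*x1 + 10*x2, 5*x1 + 1*x2 = 21, 0 <= x_i <= 4
Step 1: y^k = 0.0, reduced costs: (12.0, 10.0)
  x^k = (0.0, 0.0), subgradient = b - a^T x = 21.0
  y^{k+1} = 0.0 + 0.25*21.0 = 5.25
Step 2: y^k = 5.25, reduced costs: (-14.25, 4.75)
  x^k = (4.0, 0.0), subgradient = b - a^T x = 1.0
  y^{k+1} = 5.25 + 0.25*1.0 = 5.5
Step 3: y^k = 5.5, reduced costs: (-15.5, 4.5)
  x^k = (4.0, 0.0), subgradient = b - a^T x = 1.0
  y^{k+1} = 5.5 + 0.25*1.0 = 5.75
Step 4: y^k = 5.75, reduced costs: (-16.75, 4.25)
  x^k = (4.0, 0.0), subgradient = b - a^T x = 1.0
  y^{k+1} = 5.75 + 0.25*1.0 = 6.0
Dual objective at y_4 = 6.0: reduced costs (-18.0, 4.0), box minimizer x = (4.0, 0.0)
g(y_4) = b*y + (c1 - a1*y)*x1 + (c2 - a2*y)*x2 = 21*6.0 + (-18.0)*4.0 + 4.0*0.0 = 126.0 - 72.0 + 0.0 = 54.0


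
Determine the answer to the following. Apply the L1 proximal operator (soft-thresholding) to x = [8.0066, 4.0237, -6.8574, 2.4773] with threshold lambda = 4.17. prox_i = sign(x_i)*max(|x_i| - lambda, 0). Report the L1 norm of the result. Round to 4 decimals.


Soft-thresholding with lambda = 4.17:
prox(8.0066) = sign(8.0066)*max(|8.0066| - 4.17, 0) = 3.8366
prox(4.0237) = sign(4.0237)*max(|4.0237| - 4.17, 0) = 0.0
prox(-6.8574) = sign(-6.8574)*max(|-6.8574| - 4.17, 0) = -2.6874
prox(2.4773) = sign(2.4773)*max(|2.4773| - 4.17, 0) = 0.0
prox(x) = [3.8366, 0.0, -2.6874, 0.0]
||prox(x)||_1 = 3.8366 + 0.0 + 2.6874 + 0.0 = 6.524


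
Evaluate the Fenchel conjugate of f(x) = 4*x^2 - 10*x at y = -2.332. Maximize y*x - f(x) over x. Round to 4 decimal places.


f*(y) = sup_x {y*x - a*x^2 - b*x} = sup_x {(y-b)*x - a*x^2}
FOC: (y - b) - 2a*x = 0 => x* = (y - b)/(2a)
x* = (-2.332 + 10)/(2*4) = 0.9585
f*(-2.332) = (y-b)^2/(4a) = (-2.332 + 10)^2/(4*4)
= 58.7982/16 = 3.6749


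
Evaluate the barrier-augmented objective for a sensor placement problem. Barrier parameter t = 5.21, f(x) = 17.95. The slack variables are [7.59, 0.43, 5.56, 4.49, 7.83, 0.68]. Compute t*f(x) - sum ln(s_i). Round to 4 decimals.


Step 1: Compute log-barrier.
ln values: [2.0268, -0.844, 1.7156, 1.5019, 2.058, -0.3857]
phi = -(2.0268 - 0.844 + 1.7156 + 1.5019 + 2.058 - 0.3857) = -6.0726
Step 2: Compute augmented objective.
t*f(x) = 5.21*17.95 = 93.5195
Total = 93.5195 - 6.0726 = 87.4469


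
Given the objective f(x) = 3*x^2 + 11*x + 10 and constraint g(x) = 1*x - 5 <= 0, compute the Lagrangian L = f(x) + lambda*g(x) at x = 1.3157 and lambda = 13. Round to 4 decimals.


Step 1: Evaluate f(x).
f(1.3157) = 3*1.3157^2 + 11*1.3157 + 10 = 29.6659
Step 2: Evaluate g(x).
g(1.3157) = 1*1.3157 - 5 = -3.6843
Step 3: Compute Lagrangian.
L = 29.6659 + 13*-3.6843 = -18.23


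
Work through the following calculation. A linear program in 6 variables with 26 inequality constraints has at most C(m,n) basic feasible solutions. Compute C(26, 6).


Each vertex corresponds to some choice of n active constraints out of m, so the number of vertices is at most C(m, n) = m! / (n!(m-n)!).
m = 26, n = 6
Numerator: 26 * 25 * 24 * 23 * 22 * 21
Denominator: 6! = 720
C(26, 6) = 230230


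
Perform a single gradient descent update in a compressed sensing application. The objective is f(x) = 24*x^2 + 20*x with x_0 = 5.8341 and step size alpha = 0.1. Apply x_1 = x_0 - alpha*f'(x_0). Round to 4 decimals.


We compute the gradient at x_0 and apply the update.
f'(x) = 48*x + 20
f'(5.8341) = 48*5.8341 + 20 = 300.0368
x_1 = 5.8341 - 0.1*300.0368 = -24.1696


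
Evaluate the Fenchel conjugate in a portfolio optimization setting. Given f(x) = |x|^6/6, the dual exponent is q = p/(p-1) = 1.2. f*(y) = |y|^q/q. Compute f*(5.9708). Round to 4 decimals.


The conjugate exponent q satisfies 1/p + 1/q = 1.
p = 6, so q = 6/(6 - 1) = 1.2
|y|^q = 5.9708^1.2 = 8.5357
f*(5.9708) = 8.5357 / 1.2 = 7.1131


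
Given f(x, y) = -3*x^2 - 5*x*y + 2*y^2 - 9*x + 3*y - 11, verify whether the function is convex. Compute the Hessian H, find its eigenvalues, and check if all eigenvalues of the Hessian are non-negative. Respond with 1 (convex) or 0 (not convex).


The Hessian of f(x,y) = -3*x^2 - 5*x*y + 2*y^2 - 9*x + 3*y - 11 is:
H = [[-6, -5], [-5, 4]]
Trace = -6 + 4 = -2
Determinant = -6*4 - (-5)^2 = -49
Discriminant = (-2)^2 - 4*-49 = 200.0
Eigenvalues: lambda_1 = -8.0711, lambda_2 = 6.0711
The function is not convex.

0


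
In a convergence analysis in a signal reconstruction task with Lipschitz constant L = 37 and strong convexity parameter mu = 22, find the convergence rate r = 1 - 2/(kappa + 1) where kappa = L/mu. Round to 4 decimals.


Step 1: Compute the condition number.
kappa = L/mu = 37/22 = 1.6818
Step 2: Compute the convergence rate.
r = 1 - 2/(kappa + 1) = 1 - 2*mu/(L + mu) = (L - mu)/(L + mu) = 15/59 = 0.2542


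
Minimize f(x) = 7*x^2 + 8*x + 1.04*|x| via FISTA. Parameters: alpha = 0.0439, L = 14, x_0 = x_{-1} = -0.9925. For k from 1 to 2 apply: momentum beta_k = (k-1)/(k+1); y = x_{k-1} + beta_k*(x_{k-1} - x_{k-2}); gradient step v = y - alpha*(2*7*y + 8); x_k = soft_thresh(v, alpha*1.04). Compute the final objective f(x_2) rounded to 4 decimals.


FISTA on f(x) = 7*x^2 + 8*x + 1.04*|x|
L = 14, alpha = 0.0439
Iteration 1: beta = 0.0, y = -0.9925 + 0.0*(-0.9925 + 0.9925) = -0.9925
  grad(y) = -5.895, v = y - alpha*grad = -0.7337
  prox(v) = soft_thresh(-0.7337, 0.0457) = -0.6881
Iteration 2: beta = 0.3333, y = -0.6881 + 0.3333*(-0.6881 + 0.9925) = -0.5866
  grad(y) = -0.212, v = y - alpha*grad = -0.5773
  prox(v) = soft_thresh(-0.5773, 0.0457) = -0.5316
f(x_2) = 7*(-0.5316)^2 + 8*(-0.5316) + 1.04*|-0.5316| = -1.7217


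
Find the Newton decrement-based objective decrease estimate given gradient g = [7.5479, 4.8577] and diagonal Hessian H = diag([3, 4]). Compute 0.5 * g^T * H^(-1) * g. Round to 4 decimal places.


Step 1: H is diagonal, so H^(-1) * g = [2.516, 1.2144].
Step 2: g^T H^(-1) g = sum_i g_i^2 / H_ii
  = (7.5479)^2/3 + (4.8577)^2/4
  = 18.9903 + 5.8993 = 24.8896
Step 3: Objective decrease = 0.5 * g^T H^(-1) g = 12.4448


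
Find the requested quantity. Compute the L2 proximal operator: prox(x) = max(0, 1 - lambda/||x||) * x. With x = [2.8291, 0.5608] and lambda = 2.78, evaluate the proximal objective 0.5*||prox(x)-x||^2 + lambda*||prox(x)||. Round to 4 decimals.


Step 1: Compute ||x||.
||x|| = 2.8841
Step 2: Compute scaling factor.
scale = max(0, 1 - 2.78/2.8841) = 0.0361
Step 3: prox(x) = [0.1022, 0.0203]
||prox(x)|| = 0.1041
Step 4: Proximal objective.
0.5*||prox-x||^2 = 3.8642
lambda*||prox|| = 0.2894
Total = 4.1537
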